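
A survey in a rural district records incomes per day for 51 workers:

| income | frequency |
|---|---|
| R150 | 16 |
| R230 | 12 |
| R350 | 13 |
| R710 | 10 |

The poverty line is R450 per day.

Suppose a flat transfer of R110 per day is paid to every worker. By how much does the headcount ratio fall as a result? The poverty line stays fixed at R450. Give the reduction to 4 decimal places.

0.2549

Before: below the line — 16×R150, 12×R230, 13×R350; headcount ratio = 0.803922.
After the R110 transfer: below the line — 16×R260, 12×R340; headcount ratio = 0.549020.
Reduction = 0.803922 − 0.549020 = 0.2549.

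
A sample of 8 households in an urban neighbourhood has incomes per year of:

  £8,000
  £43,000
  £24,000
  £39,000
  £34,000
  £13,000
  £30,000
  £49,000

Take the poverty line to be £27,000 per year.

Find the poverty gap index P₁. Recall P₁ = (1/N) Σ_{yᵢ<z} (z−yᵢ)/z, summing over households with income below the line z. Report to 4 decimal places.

0.1667

Incomes under z: £8,000, £13,000, £24,000 (q = 3 of N = 8).
Relative gaps: (27000−8000)/27000 = 0.7037; (27000−13000)/27000 = 0.5185; (27000−24000)/27000 = 0.1111.
Σ = 1.333333. Dividing by the full population N = 8 gives P₁ = 0.1667.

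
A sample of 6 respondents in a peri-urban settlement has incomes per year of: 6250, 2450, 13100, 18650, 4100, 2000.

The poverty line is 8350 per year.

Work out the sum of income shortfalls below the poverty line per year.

18600

Poor units: 2000, 2450, 4100, 6250 (q = 4 of N = 6).
Individual gaps: 8350−2000 = 6350; 8350−2450 = 5900; 8350−4100 = 4250; 8350−6250 = 2100.
Aggregate gap = 18600.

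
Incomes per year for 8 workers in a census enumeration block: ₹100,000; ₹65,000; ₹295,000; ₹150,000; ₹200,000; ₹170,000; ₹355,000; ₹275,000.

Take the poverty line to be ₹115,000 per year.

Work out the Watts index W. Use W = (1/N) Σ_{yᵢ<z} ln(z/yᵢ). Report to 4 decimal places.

0.0888

Below z: ₹65,000, ₹100,000 (q = 2 of N = 8).
Log gaps: ln(115000/65000) = 0.5705; ln(115000/100000) = 0.1398.
W = 0.710307 / 8 = 0.0888.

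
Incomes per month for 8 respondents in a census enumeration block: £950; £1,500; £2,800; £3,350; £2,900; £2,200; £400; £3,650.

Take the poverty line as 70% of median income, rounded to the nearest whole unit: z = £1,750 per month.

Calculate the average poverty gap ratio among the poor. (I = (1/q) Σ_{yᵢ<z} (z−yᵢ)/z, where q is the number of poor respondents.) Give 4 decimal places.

Incomes under z: £400, £950, £1,500 (q = 3 of N = 8).
Shortfall ratios (z−y)/z: 0.7714, 0.4571, 0.1429; sum = 1.371429.
I averages over the q = 3 poor units only: 1.371429 / 3 = 0.4571.

0.4571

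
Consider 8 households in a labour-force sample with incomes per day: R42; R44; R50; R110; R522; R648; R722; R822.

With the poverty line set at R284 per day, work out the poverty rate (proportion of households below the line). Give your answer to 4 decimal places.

4 of the 8 households have income below R284.
H = 4/8 = 0.5000.

0.5000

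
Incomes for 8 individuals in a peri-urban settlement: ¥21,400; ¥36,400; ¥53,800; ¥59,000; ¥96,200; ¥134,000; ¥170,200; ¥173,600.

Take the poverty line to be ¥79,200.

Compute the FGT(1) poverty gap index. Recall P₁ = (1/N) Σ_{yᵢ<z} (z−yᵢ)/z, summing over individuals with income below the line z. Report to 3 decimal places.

Poor units: ¥21,400, ¥36,400, ¥53,800, ¥59,000 (q = 4 of N = 8).
Normalized shortfalls: (79200−21400)/79200 = 0.7298; (79200−36400)/79200 = 0.5404; (79200−53800)/79200 = 0.3207; (79200−59000)/79200 = 0.2551.
Sum of shortfalls = 1.845960; P₁ averages over all N: 1.845960 / 8 = 0.231.

0.231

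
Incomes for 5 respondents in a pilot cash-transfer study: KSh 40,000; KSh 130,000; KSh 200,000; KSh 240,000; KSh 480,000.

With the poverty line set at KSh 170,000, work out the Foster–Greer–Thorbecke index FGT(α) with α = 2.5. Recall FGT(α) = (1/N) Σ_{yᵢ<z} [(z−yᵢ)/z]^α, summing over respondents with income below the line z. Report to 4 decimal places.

0.1076

Below z: KSh 40,000, KSh 130,000 (q = 2 of N = 5).
Relative gaps: (170000−40000)/170000 = 0.7647; (170000−130000)/170000 = 0.2353.
Raised to α = 2.5: 0.51137; 0.02686.
Sum = 0.538226; FGT(2.5) = 0.538226 / 5 = 0.1076.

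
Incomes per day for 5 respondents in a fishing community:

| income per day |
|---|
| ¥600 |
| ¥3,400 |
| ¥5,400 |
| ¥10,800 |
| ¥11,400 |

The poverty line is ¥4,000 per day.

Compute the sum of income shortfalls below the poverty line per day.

Below z: ¥600, ¥3,400 (q = 2 of N = 5).
Individual gaps: 4000−600 = 3400; 4000−3400 = 600.
Aggregate gap = ¥4,000.

¥4,000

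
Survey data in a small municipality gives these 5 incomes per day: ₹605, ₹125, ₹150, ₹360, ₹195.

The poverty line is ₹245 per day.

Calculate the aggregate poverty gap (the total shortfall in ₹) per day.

₹265

Incomes under z: ₹125, ₹150, ₹195 (q = 3 of N = 5).
Individual gaps: 245−125 = 120; 245−150 = 95; 245−195 = 50.
Aggregate gap = ₹265.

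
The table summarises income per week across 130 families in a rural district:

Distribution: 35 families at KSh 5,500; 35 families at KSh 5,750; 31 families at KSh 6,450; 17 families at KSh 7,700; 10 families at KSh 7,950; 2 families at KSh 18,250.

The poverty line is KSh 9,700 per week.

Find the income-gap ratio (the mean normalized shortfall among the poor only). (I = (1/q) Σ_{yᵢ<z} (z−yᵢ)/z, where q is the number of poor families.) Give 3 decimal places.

Incomes under z: 35×KSh 5,500, 35×KSh 5,750, 31×KSh 6,450, 17×KSh 7,700, 10×KSh 7,950 (q = 128 of N = 130).
Relative gaps: 0.4330 (×35), 0.4072 (×35), 0.3351 (×31), 0.2062 (×17), 0.1804 (×10); sum = 45.103093.
I averages over the q = 128 poor units only: 45.103093 / 128 = 0.352.

0.352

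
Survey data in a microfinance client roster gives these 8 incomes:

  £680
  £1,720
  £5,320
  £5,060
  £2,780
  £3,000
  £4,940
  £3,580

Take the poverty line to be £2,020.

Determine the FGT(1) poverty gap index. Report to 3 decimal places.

0.101

Below z: £680, £1,720 (q = 2 of N = 8).
Shortfall ratios: (2020−680)/2020 = 0.6634; (2020−1720)/2020 = 0.1485.
Σ = 0.811881. Dividing by the full population N = 8 gives P₁ = 0.101.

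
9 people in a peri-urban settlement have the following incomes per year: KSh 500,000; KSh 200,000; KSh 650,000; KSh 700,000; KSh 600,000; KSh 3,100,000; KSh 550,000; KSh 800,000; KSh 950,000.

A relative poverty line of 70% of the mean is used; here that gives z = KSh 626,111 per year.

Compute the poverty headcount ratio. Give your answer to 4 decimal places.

0.4444

4 of the 9 people have income below KSh 626,111.
H = 4/9 = 0.4444.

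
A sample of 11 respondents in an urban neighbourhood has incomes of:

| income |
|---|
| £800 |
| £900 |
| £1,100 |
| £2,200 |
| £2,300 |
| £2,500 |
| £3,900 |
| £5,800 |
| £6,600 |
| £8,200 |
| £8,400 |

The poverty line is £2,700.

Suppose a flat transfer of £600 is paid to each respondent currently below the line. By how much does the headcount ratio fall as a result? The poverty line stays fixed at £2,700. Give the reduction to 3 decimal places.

Before: below the line — £800, £900, £1,100, £2,200, £2,300, £2,500; headcount ratio = 0.54545.
After the £600 transfer: below the line — £1,400, £1,500, £1,700; headcount ratio = 0.27273.
Reduction = 0.54545 − 0.27273 = 0.273.

0.273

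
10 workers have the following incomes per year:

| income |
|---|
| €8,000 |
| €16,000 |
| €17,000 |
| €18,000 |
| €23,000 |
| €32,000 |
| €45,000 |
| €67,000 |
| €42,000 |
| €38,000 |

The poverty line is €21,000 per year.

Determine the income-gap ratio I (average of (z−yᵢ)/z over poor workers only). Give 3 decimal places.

0.298

Poor units: €8,000, €16,000, €17,000, €18,000 (q = 4 of N = 10).
Shortfall ratios (z−y)/z: 0.6190, 0.2381, 0.1905, 0.1429; sum = 1.190476.
The income-gap ratio divides by q (the poor only): 1.190476 / 4 = 0.298.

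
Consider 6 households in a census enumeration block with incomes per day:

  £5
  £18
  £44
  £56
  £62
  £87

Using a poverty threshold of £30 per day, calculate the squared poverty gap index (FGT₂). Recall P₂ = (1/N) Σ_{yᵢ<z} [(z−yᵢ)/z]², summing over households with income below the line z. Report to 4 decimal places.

Poor units: £5, £18 (q = 2 of N = 6).
Relative gaps: (30−5)/30 = 0.8333; (30−18)/30 = 0.4000.
Squared: 0.6944; 0.1600.
Sum = 0.854444; P₂ = 0.854444 / 6 = 0.1424.

0.1424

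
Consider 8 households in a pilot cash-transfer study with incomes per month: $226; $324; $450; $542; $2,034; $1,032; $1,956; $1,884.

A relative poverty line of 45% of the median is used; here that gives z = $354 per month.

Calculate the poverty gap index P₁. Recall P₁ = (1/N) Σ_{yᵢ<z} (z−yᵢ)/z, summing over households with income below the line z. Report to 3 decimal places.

0.056

Below the line: $226, $324 (q = 2 of N = 8).
Relative gaps: (354−226)/354 = 0.3616; (354−324)/354 = 0.0847.
Σ = 0.446328. Dividing by the full population N = 8 gives P₁ = 0.056.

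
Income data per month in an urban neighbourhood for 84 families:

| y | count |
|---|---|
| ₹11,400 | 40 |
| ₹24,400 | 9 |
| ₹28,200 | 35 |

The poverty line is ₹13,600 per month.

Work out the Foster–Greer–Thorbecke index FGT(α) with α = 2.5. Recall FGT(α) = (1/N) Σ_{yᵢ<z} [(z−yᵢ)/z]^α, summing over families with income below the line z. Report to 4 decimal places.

Below the line: 40×₹11,400 (q = 40 of N = 84).
Shortfall ratios: (13600−11400)/13600 = 0.1618 (×40).
Raised to α = 2.5: 0.01052 (×40).
Sum = 0.420988; FGT(2.5) = 0.420988 / 84 = 0.0050.

0.0050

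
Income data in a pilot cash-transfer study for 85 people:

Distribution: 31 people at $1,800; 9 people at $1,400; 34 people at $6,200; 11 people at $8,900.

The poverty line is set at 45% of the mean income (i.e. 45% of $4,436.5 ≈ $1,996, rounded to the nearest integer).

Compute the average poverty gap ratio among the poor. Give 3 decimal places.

0.143

Poor units: 9×$1,400, 31×$1,800 (q = 40 of N = 85).
Relative gaps: 0.2986 (×9), 0.0982 (×31); sum = 5.731463.
I averages over the q = 40 poor units only: 5.731463 / 40 = 0.143.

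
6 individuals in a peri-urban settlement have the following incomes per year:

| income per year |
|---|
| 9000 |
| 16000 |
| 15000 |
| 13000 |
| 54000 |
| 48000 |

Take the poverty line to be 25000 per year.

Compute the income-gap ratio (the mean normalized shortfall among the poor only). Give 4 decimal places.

Below the line: 9000, 13000, 15000, 16000 (q = 4 of N = 6).
Relative gaps: 0.6400, 0.4800, 0.4000, 0.3600; sum = 1.880000.
The income-gap ratio divides by q (the poor only): 1.880000 / 4 = 0.4700.

0.4700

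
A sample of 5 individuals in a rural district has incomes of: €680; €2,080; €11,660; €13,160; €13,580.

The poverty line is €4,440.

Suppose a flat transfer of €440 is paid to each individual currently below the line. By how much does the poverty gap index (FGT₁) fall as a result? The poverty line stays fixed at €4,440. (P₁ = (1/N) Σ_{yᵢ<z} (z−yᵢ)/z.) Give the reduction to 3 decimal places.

0.040

Before: below the line — €680, €2,080; poverty gap index (FGT₁) = 0.27568.
After the €440 transfer: below the line — €1,120, €2,520; poverty gap index (FGT₁) = 0.23604.
Reduction = 0.27568 − 0.23604 = 0.040.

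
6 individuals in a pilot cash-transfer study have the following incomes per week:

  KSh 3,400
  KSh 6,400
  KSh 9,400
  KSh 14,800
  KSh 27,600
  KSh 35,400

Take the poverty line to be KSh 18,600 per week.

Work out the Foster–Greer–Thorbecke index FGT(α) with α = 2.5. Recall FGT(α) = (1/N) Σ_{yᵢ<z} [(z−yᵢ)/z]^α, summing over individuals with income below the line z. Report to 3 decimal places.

0.191

Below z: KSh 3,400, KSh 6,400, KSh 9,400, KSh 14,800 (q = 4 of N = 6).
Shortfall ratios: (18600−3400)/18600 = 0.8172; (18600−6400)/18600 = 0.6559; (18600−9400)/18600 = 0.4946; (18600−14800)/18600 = 0.2043.
Raised to α = 2.5: 0.60371; 0.34843; 0.17206; 0.01887.
Sum = 1.143068; FGT(2.5) = 1.143068 / 6 = 0.191.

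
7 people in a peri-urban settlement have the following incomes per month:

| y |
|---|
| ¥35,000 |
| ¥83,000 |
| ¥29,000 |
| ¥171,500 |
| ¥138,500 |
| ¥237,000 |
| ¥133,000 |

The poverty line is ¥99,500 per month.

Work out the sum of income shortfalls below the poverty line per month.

¥151,500

Poor units: ¥29,000, ¥35,000, ¥83,000 (q = 3 of N = 7).
Individual gaps: 99500−29000 = 70500; 99500−35000 = 64500; 99500−83000 = 16500.
Aggregate gap = ¥151,500.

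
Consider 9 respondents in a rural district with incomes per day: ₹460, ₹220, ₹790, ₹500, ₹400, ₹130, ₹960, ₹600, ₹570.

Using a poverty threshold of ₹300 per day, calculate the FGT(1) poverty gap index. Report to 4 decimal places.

Below the line: ₹130, ₹220 (q = 2 of N = 9).
Gap ratios (z−y)/z: (300−130)/300 = 0.5667; (300−220)/300 = 0.2667.
Sum of shortfalls = 0.833333; P₁ averages over all N: 0.833333 / 9 = 0.0926.

0.0926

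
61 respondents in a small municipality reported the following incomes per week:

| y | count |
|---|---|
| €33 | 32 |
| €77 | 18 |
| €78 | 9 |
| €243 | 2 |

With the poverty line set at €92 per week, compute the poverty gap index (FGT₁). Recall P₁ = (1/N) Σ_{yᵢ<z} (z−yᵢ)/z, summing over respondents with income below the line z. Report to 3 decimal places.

0.407

Poor units: 32×€33, 18×€77, 9×€78 (q = 59 of N = 61).
Shortfall ratios: (92−33)/92 = 0.6413 (×32); (92−77)/92 = 0.1630 (×18); (92−78)/92 = 0.1522 (×9).
Sum of shortfalls = 24.826087; P₁ averages over all N: 24.826087 / 61 = 0.407.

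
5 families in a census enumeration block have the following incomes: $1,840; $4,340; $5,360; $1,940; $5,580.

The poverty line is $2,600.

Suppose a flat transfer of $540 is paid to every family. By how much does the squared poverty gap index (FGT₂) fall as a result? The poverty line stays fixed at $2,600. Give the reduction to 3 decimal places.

Before: below the line — $1,840, $1,940; squared poverty gap index (FGT₂) = 0.02998.
After the $540 transfer: below the line — $2,380, $2,480; squared poverty gap index (FGT₂) = 0.00186.
Reduction = 0.02998 − 0.00186 = 0.028.

0.028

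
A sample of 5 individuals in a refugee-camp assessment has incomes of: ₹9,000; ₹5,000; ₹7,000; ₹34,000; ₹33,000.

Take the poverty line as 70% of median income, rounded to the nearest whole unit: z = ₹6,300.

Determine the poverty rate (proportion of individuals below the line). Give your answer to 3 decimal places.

1 of the 5 individuals have income below ₹6,300.
H = 1/5 = 0.200.

0.200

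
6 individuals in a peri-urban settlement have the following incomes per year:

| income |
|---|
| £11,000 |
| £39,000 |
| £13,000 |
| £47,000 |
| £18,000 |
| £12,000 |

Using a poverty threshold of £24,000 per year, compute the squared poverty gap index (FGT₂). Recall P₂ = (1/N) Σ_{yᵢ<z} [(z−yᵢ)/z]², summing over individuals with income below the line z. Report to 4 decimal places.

Incomes under z: £11,000, £12,000, £13,000, £18,000 (q = 4 of N = 6).
Gap ratios (z−y)/z: (24000−11000)/24000 = 0.5417; (24000−12000)/24000 = 0.5000; (24000−13000)/24000 = 0.4583; (24000−18000)/24000 = 0.2500.
Squared: 0.2934; 0.2500; 0.2101; 0.0625.
Sum = 0.815972; P₂ = 0.815972 / 6 = 0.1360.

0.1360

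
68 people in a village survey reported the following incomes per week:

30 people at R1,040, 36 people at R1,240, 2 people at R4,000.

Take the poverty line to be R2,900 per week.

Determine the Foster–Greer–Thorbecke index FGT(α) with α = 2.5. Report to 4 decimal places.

Poor units: 30×R1,040, 36×R1,240 (q = 66 of N = 68).
Normalized shortfalls: (2900−1040)/2900 = 0.6414 (×30); (2900−1240)/2900 = 0.5724 (×36).
Raised to α = 2.5: 0.32945 (×30); 0.24790 (×36).
Sum = 18.807824; FGT(2.5) = 18.807824 / 68 = 0.2766.

0.2766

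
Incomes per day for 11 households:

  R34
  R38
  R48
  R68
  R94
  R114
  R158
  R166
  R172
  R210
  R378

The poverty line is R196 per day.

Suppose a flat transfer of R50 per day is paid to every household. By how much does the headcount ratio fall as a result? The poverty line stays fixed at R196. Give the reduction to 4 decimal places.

0.2727

Before: below the line — R34, R38, R48, R68, R94, R114, R158, R166, R172; headcount ratio = 0.818182.
After the R50 transfer: below the line — R84, R88, R98, R118, R144, R164; headcount ratio = 0.545455.
Reduction = 0.818182 − 0.545455 = 0.2727.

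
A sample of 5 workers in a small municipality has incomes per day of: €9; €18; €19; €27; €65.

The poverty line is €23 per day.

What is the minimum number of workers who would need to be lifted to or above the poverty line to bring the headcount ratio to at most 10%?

Currently q = 3 of N = 5 are below the line (H = 0.600).
A headcount ratio of at most 10% allows at most ⌊0.10 × 5⌋ = 0 poor workers.
So at least 3 − 0 = 3 must be lifted.

3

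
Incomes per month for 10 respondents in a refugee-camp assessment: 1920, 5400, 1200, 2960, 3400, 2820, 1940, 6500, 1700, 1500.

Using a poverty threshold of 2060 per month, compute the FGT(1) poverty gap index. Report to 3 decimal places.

0.099

Below z: 1200, 1500, 1700, 1920, 1940 (q = 5 of N = 10).
Gap ratios (z−y)/z: (2060−1200)/2060 = 0.4175; (2060−1500)/2060 = 0.2718; (2060−1700)/2060 = 0.1748; (2060−1920)/2060 = 0.0680; (2060−1940)/2060 = 0.0583.
Sum of shortfalls = 0.990291; P₁ averages over all N: 0.990291 / 10 = 0.099.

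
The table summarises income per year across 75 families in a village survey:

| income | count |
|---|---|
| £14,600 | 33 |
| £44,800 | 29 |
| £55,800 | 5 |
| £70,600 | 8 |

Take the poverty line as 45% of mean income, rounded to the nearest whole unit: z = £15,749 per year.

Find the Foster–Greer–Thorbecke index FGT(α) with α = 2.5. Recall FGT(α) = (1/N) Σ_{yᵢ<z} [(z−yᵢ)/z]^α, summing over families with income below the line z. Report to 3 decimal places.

Poor units: 33×£14,600 (q = 33 of N = 75).
Gap ratios (z−y)/z: (15749−14600)/15749 = 0.0730 (×33).
Raised to α = 2.5: 0.00144 (×33).
Sum = 0.047444; FGT(2.5) = 0.047444 / 75 = 0.001.

0.001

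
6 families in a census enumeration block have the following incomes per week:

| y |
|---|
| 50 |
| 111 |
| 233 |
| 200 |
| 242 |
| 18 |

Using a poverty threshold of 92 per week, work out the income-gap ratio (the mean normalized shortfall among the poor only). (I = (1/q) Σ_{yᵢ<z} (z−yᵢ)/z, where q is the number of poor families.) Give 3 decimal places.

Below the line: 18, 50 (q = 2 of N = 6).
Relative gaps: 0.8043, 0.4565; sum = 1.260870.
The income-gap ratio divides by q (the poor only): 1.260870 / 2 = 0.630.

0.630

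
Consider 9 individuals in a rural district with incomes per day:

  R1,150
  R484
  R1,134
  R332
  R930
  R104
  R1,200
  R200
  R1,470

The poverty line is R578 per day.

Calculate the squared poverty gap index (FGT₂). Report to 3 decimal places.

Poor units: R104, R200, R332, R484 (q = 4 of N = 9).
Relative gaps: (578−104)/578 = 0.8201; (578−200)/578 = 0.6540; (578−332)/578 = 0.4256; (578−484)/578 = 0.1626.
Squared: 0.6725; 0.4277; 0.1811; 0.0264.
Sum = 1.307791; P₂ = 1.307791 / 9 = 0.145.

0.145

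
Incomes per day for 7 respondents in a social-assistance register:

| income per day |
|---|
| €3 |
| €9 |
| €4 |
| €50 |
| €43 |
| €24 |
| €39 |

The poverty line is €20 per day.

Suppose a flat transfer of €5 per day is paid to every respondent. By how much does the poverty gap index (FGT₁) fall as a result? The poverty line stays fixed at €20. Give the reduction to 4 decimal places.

Before: below the line — €3, €4, €9; poverty gap index (FGT₁) = 0.314286.
After the €5 transfer: below the line — €8, €9, €14; poverty gap index (FGT₁) = 0.207143.
Reduction = 0.314286 − 0.207143 = 0.1071.

0.1071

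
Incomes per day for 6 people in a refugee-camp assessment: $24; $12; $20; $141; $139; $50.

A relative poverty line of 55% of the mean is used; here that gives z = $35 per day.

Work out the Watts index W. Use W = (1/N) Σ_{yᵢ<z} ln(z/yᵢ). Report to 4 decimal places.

0.3346

Below the line: $12, $20, $24 (q = 3 of N = 6).
ln(z/y) terms: ln(35/12) = 1.0704; ln(35/20) = 0.5596; ln(35/24) = 0.3773.
W = 2.007351 / 6 = 0.3346.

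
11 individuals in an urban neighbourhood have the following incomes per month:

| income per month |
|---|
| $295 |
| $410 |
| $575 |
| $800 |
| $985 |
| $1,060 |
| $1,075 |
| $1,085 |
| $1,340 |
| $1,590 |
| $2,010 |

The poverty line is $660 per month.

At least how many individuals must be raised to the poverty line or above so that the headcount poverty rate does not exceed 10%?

2

Currently q = 3 of N = 11 are below the line (H = 0.273).
A headcount ratio of at most 10% allows at most ⌊0.10 × 11⌋ = 1 poor individuals.
So at least 3 − 1 = 2 must be lifted.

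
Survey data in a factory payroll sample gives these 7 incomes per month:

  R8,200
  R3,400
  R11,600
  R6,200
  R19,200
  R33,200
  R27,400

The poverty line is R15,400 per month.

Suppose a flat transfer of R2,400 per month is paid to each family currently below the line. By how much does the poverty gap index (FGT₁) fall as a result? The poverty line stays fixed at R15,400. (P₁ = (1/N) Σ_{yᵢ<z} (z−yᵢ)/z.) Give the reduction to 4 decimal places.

Before: below the line — R3,400, R6,200, R8,200, R11,600; poverty gap index (FGT₁) = 0.298701.
After the R2,400 transfer: below the line — R5,800, R8,600, R10,600, R14,000; poverty gap index (FGT₁) = 0.209647.
Reduction = 0.298701 − 0.209647 = 0.0891.

0.0891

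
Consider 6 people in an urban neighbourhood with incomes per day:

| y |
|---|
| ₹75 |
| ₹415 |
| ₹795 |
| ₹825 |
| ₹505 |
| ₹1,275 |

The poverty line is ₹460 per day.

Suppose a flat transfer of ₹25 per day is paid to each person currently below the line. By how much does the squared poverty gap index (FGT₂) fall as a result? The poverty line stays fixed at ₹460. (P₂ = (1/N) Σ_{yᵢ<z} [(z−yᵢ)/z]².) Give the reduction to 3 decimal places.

Before: below the line — ₹75, ₹415; squared poverty gap index (FGT₂) = 0.11834.
After the ₹25 transfer: below the line — ₹100, ₹440; squared poverty gap index (FGT₂) = 0.10239.
Reduction = 0.11834 − 0.10239 = 0.016.

0.016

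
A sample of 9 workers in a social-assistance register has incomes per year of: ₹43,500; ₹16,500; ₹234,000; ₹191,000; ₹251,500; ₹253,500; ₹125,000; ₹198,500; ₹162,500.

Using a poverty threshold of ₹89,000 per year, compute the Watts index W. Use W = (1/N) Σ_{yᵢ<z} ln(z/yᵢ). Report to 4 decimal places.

0.2668

Poor units: ₹16,500, ₹43,500 (q = 2 of N = 9).
Log gaps: ln(89000/16500) = 1.6853; ln(89000/43500) = 0.7159.
W = 2.401151 / 9 = 0.2668.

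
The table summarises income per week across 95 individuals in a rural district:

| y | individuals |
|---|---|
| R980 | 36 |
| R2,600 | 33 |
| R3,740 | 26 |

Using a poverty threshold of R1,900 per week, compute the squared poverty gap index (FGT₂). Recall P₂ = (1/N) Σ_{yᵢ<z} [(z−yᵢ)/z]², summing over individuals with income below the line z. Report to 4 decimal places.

Below z: 36×R980 (q = 36 of N = 95).
Shortfall ratios: (1900−980)/1900 = 0.4842 (×36).
Squared: 0.2345 (×36).
Sum = 8.440554; P₂ = 8.440554 / 95 = 0.0888.

0.0888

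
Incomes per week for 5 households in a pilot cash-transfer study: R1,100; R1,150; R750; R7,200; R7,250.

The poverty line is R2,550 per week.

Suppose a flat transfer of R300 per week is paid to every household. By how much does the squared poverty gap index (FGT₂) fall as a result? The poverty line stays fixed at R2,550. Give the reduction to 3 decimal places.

0.078

Before: below the line — R750, R1,100, R1,150; squared poverty gap index (FGT₂) = 0.22461.
After the R300 transfer: below the line — R1,050, R1,400, R1,450; squared poverty gap index (FGT₂) = 0.14710.
Reduction = 0.22461 − 0.14710 = 0.078.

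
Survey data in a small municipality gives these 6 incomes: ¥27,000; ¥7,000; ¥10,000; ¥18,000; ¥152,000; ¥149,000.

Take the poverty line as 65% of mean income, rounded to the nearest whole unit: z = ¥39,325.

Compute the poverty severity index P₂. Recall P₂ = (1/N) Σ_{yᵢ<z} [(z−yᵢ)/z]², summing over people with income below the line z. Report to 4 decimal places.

Below z: ¥7,000, ¥10,000, ¥18,000, ¥27,000 (q = 4 of N = 6).
Normalized shortfalls: (39325−7000)/39325 = 0.8220; (39325−10000)/39325 = 0.7457; (39325−18000)/39325 = 0.5423; (39325−27000)/39325 = 0.3134.
Squared: 0.6757; 0.5561; 0.2941; 0.0982.
Sum = 1.624051; P₂ = 1.624051 / 6 = 0.2707.

0.2707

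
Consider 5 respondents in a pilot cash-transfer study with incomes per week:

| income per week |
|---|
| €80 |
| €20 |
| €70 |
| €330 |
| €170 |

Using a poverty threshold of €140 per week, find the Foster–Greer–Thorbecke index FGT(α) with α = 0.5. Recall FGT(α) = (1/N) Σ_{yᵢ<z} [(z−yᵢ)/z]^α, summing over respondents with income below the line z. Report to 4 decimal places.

Poor units: €20, €70, €80 (q = 3 of N = 5).
Relative gaps: (140−20)/140 = 0.8571; (140−70)/140 = 0.5000; (140−80)/140 = 0.4286.
Raised to α = 0.5: 0.92582; 0.70711; 0.65465.
Sum = 2.287581; FGT(0.5) = 2.287581 / 5 = 0.4575.

0.4575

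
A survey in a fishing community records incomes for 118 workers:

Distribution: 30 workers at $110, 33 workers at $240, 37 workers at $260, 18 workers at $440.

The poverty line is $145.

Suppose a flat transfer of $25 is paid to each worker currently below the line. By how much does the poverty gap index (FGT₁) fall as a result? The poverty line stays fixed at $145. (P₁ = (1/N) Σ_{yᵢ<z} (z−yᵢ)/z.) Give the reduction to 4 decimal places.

0.0438

Before: below the line — 30×$110; poverty gap index (FGT₁) = 0.061368.
After the $25 transfer: below the line — 30×$135; poverty gap index (FGT₁) = 0.017534.
Reduction = 0.061368 − 0.017534 = 0.0438.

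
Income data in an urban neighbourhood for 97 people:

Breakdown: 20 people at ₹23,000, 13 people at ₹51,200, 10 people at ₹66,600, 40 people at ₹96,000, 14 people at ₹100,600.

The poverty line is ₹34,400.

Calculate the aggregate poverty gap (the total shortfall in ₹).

₹228,000

Below the line: 20×₹23,000 (q = 20 of N = 97).
Individual gaps: 20×(34400−23000) = 228000.
Aggregate gap = ₹228,000.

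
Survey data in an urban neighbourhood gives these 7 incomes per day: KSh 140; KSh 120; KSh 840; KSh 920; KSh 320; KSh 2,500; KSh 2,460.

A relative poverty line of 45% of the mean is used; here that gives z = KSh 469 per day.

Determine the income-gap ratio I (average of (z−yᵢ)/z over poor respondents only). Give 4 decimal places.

0.5878

Incomes under z: KSh 120, KSh 140, KSh 320 (q = 3 of N = 7).
Shortfall ratios (z−y)/z: 0.7441, 0.7015, 0.3177; sum = 1.763326.
I averages over the q = 3 poor units only: 1.763326 / 3 = 0.5878.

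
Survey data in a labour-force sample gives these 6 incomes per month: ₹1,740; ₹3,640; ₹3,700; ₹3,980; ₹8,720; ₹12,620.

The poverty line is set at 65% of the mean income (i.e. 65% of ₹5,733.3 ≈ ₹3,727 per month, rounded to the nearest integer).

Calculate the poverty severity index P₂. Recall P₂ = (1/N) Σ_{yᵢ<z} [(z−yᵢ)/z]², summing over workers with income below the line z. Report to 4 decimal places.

0.0475

Below z: ₹1,740, ₹3,640, ₹3,700 (q = 3 of N = 6).
Relative gaps: (3727−1740)/3727 = 0.5331; (3727−3640)/3727 = 0.0233; (3727−3700)/3727 = 0.0072.
Squared: 0.2842; 0.0005; 0.0001.
Sum = 0.284832; P₂ = 0.284832 / 6 = 0.0475.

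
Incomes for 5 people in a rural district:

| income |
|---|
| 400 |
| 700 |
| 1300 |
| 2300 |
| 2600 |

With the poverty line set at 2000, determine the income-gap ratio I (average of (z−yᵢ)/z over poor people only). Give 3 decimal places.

0.600

Poor units: 400, 700, 1300 (q = 3 of N = 5).
Shortfall ratios (z−y)/z: 0.8000, 0.6500, 0.3500; sum = 1.800000.
I averages over the q = 3 poor units only: 1.800000 / 3 = 0.600.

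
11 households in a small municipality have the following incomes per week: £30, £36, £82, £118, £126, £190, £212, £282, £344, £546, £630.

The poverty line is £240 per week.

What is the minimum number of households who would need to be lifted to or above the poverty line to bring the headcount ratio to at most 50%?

2

Currently q = 7 of N = 11 are below the line (H = 0.636).
A headcount ratio of at most 50% allows at most ⌊0.50 × 11⌋ = 5 poor households.
So at least 7 − 5 = 2 must be lifted.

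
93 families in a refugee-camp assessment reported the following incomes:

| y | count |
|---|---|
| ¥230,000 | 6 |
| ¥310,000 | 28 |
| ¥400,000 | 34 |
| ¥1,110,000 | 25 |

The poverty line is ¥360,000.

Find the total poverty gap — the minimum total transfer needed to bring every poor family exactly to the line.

Below z: 6×¥230,000, 28×¥310,000 (q = 34 of N = 93).
Individual gaps: 6×(360000−230000) = 780000; 28×(360000−310000) = 1400000.
Aggregate gap = ¥2,180,000.

¥2,180,000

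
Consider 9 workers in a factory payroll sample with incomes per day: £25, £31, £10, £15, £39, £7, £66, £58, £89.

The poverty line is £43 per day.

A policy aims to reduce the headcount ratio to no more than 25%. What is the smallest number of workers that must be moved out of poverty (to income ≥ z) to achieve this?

4

Currently q = 6 of N = 9 are below the line (H = 0.667).
A headcount ratio of at most 25% allows at most ⌊0.25 × 9⌋ = 2 poor workers.
So at least 6 − 2 = 4 must be lifted.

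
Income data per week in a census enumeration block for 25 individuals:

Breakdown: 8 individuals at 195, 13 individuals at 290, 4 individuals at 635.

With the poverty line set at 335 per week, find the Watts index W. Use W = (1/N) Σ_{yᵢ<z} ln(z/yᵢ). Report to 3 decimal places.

0.248

Below z: 8×195, 13×290 (q = 21 of N = 25).
ln(z/y) terms: ln(335/195) = 0.5411 (×8); ln(335/290) = 0.1442 (×13).
W = 6.204293 / 25 = 0.248.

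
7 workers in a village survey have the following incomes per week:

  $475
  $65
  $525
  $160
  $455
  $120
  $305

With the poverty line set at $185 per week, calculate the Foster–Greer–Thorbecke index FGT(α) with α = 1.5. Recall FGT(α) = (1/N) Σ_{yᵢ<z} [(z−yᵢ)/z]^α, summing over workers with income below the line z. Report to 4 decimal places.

0.1115

Below z: $65, $120, $160 (q = 3 of N = 7).
Shortfall ratios: (185−65)/185 = 0.6486; (185−120)/185 = 0.3514; (185−160)/185 = 0.1351.
Raised to α = 1.5: 0.52241; 0.20826; 0.04968.
Sum = 0.780353; FGT(1.5) = 0.780353 / 7 = 0.1115.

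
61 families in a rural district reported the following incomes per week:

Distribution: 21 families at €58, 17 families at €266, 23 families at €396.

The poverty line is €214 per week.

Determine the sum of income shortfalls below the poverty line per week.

€3,276

Below z: 21×€58 (q = 21 of N = 61).
Individual gaps: 21×(214−58) = 3276.
Aggregate gap = €3,276.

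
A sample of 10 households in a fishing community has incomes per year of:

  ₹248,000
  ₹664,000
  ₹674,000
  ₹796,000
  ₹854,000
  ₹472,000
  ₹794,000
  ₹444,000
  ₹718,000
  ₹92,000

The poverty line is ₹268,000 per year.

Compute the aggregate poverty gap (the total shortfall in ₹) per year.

Below the line: ₹92,000, ₹248,000 (q = 2 of N = 10).
Individual gaps: 268000−92000 = 176000; 268000−248000 = 20000.
Aggregate gap = ₹196,000.

₹196,000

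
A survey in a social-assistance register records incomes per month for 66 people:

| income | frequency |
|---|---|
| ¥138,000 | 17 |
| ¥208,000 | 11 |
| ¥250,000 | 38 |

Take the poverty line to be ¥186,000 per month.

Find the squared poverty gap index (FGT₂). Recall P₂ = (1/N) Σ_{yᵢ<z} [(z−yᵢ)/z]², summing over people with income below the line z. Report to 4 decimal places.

Below z: 17×¥138,000 (q = 17 of N = 66).
Gap ratios (z−y)/z: (186000−138000)/186000 = 0.2581 (×17).
Squared: 0.0666 (×17).
Sum = 1.132154; P₂ = 1.132154 / 66 = 0.0172.

0.0172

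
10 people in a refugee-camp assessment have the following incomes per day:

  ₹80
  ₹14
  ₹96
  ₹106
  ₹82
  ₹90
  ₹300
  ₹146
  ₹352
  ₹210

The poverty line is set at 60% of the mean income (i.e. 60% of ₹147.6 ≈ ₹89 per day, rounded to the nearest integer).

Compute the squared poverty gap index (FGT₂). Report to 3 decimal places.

0.073

Incomes under z: ₹14, ₹80, ₹82 (q = 3 of N = 10).
Normalized shortfalls: (89−14)/89 = 0.8427; (89−80)/89 = 0.1011; (89−82)/89 = 0.0787.
Squared: 0.7101; 0.0102; 0.0062.
Sum = 0.726550; P₂ = 0.726550 / 10 = 0.073.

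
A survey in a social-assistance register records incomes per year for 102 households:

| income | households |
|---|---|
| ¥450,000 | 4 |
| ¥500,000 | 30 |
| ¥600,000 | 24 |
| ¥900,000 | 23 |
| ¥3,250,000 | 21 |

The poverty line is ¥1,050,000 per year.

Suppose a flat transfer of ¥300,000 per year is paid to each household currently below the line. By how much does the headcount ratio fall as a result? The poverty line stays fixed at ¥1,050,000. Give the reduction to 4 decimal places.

0.2255

Before: below the line — 4×¥450,000, 30×¥500,000, 24×¥600,000, 23×¥900,000; headcount ratio = 0.794118.
After the ¥300,000 transfer: below the line — 4×¥750,000, 30×¥800,000, 24×¥900,000; headcount ratio = 0.568627.
Reduction = 0.794118 − 0.568627 = 0.2255.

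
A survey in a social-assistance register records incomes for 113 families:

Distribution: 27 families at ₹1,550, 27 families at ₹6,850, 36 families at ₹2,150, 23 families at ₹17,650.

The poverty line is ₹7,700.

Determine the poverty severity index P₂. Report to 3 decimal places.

Below z: 27×₹1,550, 36×₹2,150, 27×₹6,850 (q = 90 of N = 113).
Shortfall ratios: (7700−1550)/7700 = 0.7987 (×27); (7700−2150)/7700 = 0.7208 (×36); (7700−6850)/7700 = 0.1104 (×27).
Squared: 0.6379 (×27); 0.5195 (×36); 0.0122 (×27).
Sum = 36.255777; P₂ = 36.255777 / 113 = 0.321.

0.321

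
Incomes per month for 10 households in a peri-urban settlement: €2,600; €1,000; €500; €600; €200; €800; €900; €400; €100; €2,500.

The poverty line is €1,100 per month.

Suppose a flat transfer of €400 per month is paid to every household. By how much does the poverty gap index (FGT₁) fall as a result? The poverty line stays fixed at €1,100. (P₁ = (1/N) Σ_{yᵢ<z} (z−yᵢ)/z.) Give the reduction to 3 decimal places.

0.236

Before: below the line — €100, €200, €400, €500, €600, €800, €900, €1,000; poverty gap index (FGT₁) = 0.39091.
After the €400 transfer: below the line — €500, €600, €800, €900, €1,000; poverty gap index (FGT₁) = 0.15455.
Reduction = 0.39091 − 0.15455 = 0.236.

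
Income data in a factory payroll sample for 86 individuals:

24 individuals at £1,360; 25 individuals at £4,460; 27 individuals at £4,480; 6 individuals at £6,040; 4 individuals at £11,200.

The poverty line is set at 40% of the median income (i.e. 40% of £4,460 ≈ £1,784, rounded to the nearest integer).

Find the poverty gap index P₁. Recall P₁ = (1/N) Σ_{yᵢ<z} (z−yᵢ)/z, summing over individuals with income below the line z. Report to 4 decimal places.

Poor units: 24×£1,360 (q = 24 of N = 86).
Normalized shortfalls: (1784−1360)/1784 = 0.2377 (×24).
Σ = 5.704036. Dividing by the full population N = 86 gives P₁ = 0.0663.

0.0663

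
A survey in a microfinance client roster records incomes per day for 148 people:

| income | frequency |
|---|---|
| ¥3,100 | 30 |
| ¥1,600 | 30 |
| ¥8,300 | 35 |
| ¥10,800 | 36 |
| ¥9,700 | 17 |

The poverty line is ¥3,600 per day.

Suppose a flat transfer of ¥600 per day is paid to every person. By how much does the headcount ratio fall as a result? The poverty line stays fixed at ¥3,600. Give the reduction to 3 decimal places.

Before: below the line — 30×¥1,600, 30×¥3,100; headcount ratio = 0.40541.
After the ¥600 transfer: below the line — 30×¥2,200; headcount ratio = 0.20270.
Reduction = 0.40541 − 0.20270 = 0.203.

0.203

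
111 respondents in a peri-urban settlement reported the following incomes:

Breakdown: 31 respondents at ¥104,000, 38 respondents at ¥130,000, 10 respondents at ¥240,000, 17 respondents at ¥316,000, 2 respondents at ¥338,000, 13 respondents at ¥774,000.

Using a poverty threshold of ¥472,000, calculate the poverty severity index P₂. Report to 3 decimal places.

Below the line: 31×¥104,000, 38×¥130,000, 10×¥240,000, 17×¥316,000, 2×¥338,000 (q = 98 of N = 111).
Shortfall ratios: (472000−104000)/472000 = 0.7797 (×31); (472000−130000)/472000 = 0.7246 (×38); (472000−240000)/472000 = 0.4915 (×10); (472000−316000)/472000 = 0.3305 (×17); (472000−338000)/472000 = 0.2839 (×2).
Squared: 0.6079 (×31); 0.5250 (×38); 0.2416 (×10); 0.1092 (×17); 0.0806 (×2).
Sum = 43.228598; P₂ = 43.228598 / 111 = 0.389.

0.389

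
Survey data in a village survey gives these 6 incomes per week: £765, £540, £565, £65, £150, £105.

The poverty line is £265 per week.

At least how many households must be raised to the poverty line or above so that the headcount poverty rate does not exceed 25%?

Currently q = 3 of N = 6 are below the line (H = 0.500).
A headcount ratio of at most 25% allows at most ⌊0.25 × 6⌋ = 1 poor households.
So at least 3 − 1 = 2 must be lifted.

2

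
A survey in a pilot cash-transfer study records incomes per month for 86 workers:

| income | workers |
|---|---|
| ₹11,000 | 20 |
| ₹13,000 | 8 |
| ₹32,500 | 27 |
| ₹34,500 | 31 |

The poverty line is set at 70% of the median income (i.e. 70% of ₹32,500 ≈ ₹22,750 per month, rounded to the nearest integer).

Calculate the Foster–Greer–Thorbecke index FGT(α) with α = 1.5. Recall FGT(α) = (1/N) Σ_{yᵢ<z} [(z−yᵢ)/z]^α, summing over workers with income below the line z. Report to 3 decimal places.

Below the line: 20×₹11,000, 8×₹13,000 (q = 28 of N = 86).
Gap ratios (z−y)/z: (22750−11000)/22750 = 0.5165 (×20); (22750−13000)/22750 = 0.4286 (×8).
Raised to α = 1.5: 0.37118 (×20); 0.28057 (×8).
Sum = 9.668129; FGT(1.5) = 9.668129 / 86 = 0.112.

0.112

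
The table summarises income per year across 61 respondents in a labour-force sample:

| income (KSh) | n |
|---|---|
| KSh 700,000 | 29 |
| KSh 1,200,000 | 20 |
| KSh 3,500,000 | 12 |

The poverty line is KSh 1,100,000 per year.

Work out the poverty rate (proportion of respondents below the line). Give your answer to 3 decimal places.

0.475

29 of the 61 respondents have income below KSh 1,100,000.
H = 29/61 = 0.475.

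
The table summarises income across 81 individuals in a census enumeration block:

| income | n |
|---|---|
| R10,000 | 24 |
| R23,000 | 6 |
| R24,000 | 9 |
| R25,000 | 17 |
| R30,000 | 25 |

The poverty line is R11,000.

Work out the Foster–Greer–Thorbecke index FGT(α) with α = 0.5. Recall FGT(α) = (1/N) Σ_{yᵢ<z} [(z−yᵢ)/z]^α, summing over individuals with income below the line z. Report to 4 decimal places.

Below z: 24×R10,000 (q = 24 of N = 81).
Normalized shortfalls: (11000−10000)/11000 = 0.0909 (×24).
Raised to α = 0.5: 0.30151 (×24).
Sum = 7.236272; FGT(0.5) = 7.236272 / 81 = 0.0893.

0.0893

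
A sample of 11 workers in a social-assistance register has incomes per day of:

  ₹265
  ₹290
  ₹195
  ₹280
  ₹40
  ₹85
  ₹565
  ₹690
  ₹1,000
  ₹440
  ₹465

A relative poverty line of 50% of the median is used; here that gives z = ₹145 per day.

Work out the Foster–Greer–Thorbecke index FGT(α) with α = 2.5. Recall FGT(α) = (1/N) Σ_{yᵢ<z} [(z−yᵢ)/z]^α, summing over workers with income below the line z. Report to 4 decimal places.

0.0506

Below the line: ₹40, ₹85 (q = 2 of N = 11).
Gap ratios (z−y)/z: (145−40)/145 = 0.7241; (145−85)/145 = 0.4138.
Raised to α = 2.5: 0.44622; 0.11014.
Sum = 0.556368; FGT(2.5) = 0.556368 / 11 = 0.0506.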